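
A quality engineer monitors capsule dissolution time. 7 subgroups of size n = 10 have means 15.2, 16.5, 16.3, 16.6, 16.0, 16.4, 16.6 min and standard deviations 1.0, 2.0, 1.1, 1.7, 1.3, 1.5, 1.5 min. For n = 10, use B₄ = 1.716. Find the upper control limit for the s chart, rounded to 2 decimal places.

2.48

s̄ = (1.0 + 2.0 + 1.1 + 1.7 + 1.3 + 1.5 + 1.5) / 7 = 1.4429
UCL_s = B₄·s̄ = 1.716 × 1.4429 = 2.4759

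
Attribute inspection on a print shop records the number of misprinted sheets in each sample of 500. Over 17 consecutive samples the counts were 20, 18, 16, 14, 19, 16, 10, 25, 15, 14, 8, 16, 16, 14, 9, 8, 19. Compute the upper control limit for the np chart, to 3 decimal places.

26.604

p̄ = Σdᵢ / (k·n) = 257 / (17 × 500) = 0.03024
UCL = np̄ + 3·√(np̄(1−p̄)) = 15.1176 + 3 × √(15.1176×0.96976) = 15.1176 + 3 × 3.8289 = 26.6044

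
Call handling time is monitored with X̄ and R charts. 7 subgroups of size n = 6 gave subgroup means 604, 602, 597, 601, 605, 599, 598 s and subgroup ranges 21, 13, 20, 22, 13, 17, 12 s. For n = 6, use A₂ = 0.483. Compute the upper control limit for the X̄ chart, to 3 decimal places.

608.999

X̄̄ = (604 + 602 + 597 + 601 + 605 + 599 + 598) / 7 = 4206.0000 / 7 = 600.8571
R̄ = (21 + 13 + 20 + 22 + 13 + 17 + 12) / 7 = 118.0000 / 7 = 16.8571
UCL = X̄̄ + A₂·R̄ = 600.8571 + 0.483 × 16.8571 = 608.9991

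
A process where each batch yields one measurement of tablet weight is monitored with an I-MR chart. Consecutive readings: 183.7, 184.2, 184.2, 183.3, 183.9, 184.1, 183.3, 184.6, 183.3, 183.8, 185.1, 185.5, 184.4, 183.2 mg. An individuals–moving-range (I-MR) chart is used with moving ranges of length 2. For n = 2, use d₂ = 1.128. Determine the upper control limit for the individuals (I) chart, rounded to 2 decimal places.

X̄ = (183.7 + 184.2 + 184.2 + 183.3 + 183.9 + 184.1 + 183.3 + 184.6 + 183.3 + 183.8 + 185.1 + 185.5 + 184.4 + 183.2) / 14 = 184.0429
Moving ranges: 0.5, 0.0, 0.9, 0.6, 0.2, 0.8, 1.3, 1.3, 0.5, 1.3, 0.4, 1.1, 1.2; M̄R̄ = 10.1000 / 13 = 0.7769
UCL = X̄ + 3·M̄R̄/d₂ = 184.0429 + 3 × 0.7769 / 1.128 = 186.1091

186.11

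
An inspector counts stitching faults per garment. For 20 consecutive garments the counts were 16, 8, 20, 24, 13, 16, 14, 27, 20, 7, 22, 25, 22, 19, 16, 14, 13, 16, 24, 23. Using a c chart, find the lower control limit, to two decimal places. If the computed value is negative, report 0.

5.24

c̄ = (16 + 8 + 20 + 24 + 13 + 16 + 14 + 27 + 20 + 7 + 22 + 25 + 22 + 19 + 16 + 14 + 13 + 16 + 24 + 23) / 20 = 359 / 20 = 17.9500
LCL = c̄ − 3√c̄ = 17.9500 − 3 × 4.2367 = 5.2398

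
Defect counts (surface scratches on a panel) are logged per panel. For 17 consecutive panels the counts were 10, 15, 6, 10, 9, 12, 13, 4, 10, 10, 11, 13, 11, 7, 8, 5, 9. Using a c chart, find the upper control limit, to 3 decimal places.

c̄ = (10 + 15 + 6 + 10 + 9 + 12 + 13 + 4 + 10 + 10 + 11 + 13 + 11 + 7 + 8 + 5 + 9) / 17 = 163 / 17 = 9.5882
UCL = c̄ + 3√c̄ = 9.5882 + 3 × √9.5882 = 9.5882 + 3 × 3.0965 = 18.8777

18.878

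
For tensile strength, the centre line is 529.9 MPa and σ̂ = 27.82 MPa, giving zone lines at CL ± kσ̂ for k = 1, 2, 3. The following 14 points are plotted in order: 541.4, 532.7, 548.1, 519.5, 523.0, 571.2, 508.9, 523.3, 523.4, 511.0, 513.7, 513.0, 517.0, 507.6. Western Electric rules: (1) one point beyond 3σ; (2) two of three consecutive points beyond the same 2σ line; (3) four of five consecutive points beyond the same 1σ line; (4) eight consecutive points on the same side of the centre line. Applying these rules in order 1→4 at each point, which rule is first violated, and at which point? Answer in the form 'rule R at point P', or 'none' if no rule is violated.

rule 4 at point 14

Zone of each point (C = within 1σ̂, B = 1σ̂–2σ̂, A = 2σ̂–3σ̂, * = beyond 3σ̂; sign = side of CL): 1:+C, 2:+C, 3:+C, 4:-C, 5:-C, 6:+B, 7:-C, 8:-C, 9:-C, 10:-C, 11:-C, 12:-C, 13:-C, 14:-C
Rule 4 (eight consecutive points on the same side of the centre line) is satisfied at point 14.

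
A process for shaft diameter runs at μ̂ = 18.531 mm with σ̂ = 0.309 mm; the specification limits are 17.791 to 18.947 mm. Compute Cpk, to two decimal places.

0.45

Cpu = (USL − μ̂) / (3σ̂) = (18.947 − 18.531) / (3 × 0.309) = 0.4488; Cpl = (μ̂ − LSL) / (3σ̂) = (18.531 − 17.791) / (3 × 0.309) = 0.7983; Cpk = min(Cpu, Cpl) = 0.4488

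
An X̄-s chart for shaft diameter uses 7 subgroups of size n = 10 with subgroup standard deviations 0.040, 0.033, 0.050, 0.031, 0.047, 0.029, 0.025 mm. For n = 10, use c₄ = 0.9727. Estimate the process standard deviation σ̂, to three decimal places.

0.037

s̄ = (0.040 + 0.033 + 0.050 + 0.031 + 0.047 + 0.029 + 0.025) / 7 = 0.0364
σ̂ = s̄ / c₄ = 0.0364 / 0.9727 = 0.0375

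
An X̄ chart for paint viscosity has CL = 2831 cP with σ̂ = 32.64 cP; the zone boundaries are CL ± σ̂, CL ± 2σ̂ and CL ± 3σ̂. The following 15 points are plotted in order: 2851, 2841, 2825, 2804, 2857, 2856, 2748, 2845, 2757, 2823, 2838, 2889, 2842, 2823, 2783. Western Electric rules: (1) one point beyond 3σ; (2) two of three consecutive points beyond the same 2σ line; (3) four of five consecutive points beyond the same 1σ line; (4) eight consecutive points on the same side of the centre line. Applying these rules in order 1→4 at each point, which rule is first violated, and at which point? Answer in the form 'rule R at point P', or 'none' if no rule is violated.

Zone of each point (C = within 1σ̂, B = 1σ̂–2σ̂, A = 2σ̂–3σ̂, * = beyond 3σ̂; sign = side of CL): 1:+C, 2:+C, 3:-C, 4:-C, 5:+C, 6:+C, 7:-A, 8:+C, 9:-A, 10:-C, 11:+C, 12:+B, 13:+C, 14:-C, 15:-B
Rule 2 (two of three consecutive points beyond the same 2σ limit) is satisfied at point 9.

rule 2 at point 9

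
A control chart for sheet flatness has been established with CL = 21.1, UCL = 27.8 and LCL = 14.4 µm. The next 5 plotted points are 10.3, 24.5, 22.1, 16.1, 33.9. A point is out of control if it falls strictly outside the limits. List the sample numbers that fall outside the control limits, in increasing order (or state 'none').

Compare each point to [14.4, 27.8]: sample 1 = 10.3 < LCL; sample 5 = 33.9 > UCL.

1, 5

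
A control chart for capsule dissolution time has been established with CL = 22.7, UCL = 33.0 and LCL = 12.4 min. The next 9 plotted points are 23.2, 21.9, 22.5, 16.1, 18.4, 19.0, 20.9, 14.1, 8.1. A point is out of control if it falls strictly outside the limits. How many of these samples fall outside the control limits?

1

Compare each point to [12.4, 33.0]: sample 9 = 8.1 < LCL.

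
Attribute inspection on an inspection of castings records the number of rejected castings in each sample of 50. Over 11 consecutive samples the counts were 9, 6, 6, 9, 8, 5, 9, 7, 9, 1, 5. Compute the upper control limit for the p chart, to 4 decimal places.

0.2793

p̄ = Σdᵢ / (k·n) = 74 / (11 × 50) = 0.13455
UCL = p̄ + 3·√(p̄(1−p̄)/n) = 0.13455 + 3 × √(0.13455×0.86545/50) = 0.13455 + 3 × 0.04826 = 0.27932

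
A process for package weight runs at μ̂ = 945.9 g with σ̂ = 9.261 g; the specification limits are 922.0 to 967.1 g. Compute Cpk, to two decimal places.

0.76

Cpu = (USL − μ̂) / (3σ̂) = (967.1 − 945.9) / (3 × 9.261) = 0.7631; Cpl = (μ̂ − LSL) / (3σ̂) = (945.9 − 922.0) / (3 × 9.261) = 0.8602; Cpk = min(Cpu, Cpl) = 0.7631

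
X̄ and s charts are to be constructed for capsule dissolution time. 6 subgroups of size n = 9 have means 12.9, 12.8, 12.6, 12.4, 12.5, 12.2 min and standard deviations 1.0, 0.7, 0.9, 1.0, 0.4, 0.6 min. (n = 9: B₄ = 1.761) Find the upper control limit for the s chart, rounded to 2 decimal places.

s̄ = (1.0 + 0.7 + 0.9 + 1.0 + 0.4 + 0.6) / 6 = 0.7667
UCL_s = B₄·s̄ = 1.761 × 0.7667 = 1.3501

1.35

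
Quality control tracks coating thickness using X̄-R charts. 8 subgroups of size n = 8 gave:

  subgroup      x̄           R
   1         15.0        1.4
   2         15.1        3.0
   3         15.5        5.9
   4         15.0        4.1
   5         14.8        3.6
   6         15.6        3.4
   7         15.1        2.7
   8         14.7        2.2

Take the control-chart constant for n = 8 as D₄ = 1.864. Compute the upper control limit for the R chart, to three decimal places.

6.128

R̄ = (1.4 + 3.0 + 5.9 + 4.1 + 3.6 + 3.4 + 2.7 + 2.2) / 8 = 26.3000 / 8 = 3.2875
UCL_R = D₄·R̄ = 1.864 × 3.2875 = 6.1279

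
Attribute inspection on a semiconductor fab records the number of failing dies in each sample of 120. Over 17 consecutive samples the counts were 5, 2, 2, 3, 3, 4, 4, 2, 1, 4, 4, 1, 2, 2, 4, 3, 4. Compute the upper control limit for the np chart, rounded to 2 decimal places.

8.02

p̄ = Σdᵢ / (k·n) = 50 / (17 × 120) = 0.02451
UCL = np̄ + 3·√(np̄(1−p̄)) = 2.9412 + 3 × √(2.9412×0.97549) = 2.9412 + 3 × 1.6938 = 8.0227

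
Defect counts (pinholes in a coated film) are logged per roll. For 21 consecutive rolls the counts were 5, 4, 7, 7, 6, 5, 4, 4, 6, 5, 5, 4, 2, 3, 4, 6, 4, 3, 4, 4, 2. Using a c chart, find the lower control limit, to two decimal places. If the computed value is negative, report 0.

c̄ = (5 + 4 + 7 + 7 + 6 + 5 + 4 + 4 + 6 + 5 + 5 + 4 + 2 + 3 + 4 + 6 + 4 + 3 + 4 + 4 + 2) / 21 = 94 / 21 = 4.4762
LCL = c̄ − 3√c̄ = 4.4762 − 3 × 2.1157 = -1.8709 → 0 (cannot be negative)

0.00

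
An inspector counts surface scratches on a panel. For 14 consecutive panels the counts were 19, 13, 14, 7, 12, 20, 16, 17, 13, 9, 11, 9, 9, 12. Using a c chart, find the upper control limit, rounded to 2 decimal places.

23.72

c̄ = (19 + 13 + 14 + 7 + 12 + 20 + 16 + 17 + 13 + 9 + 11 + 9 + 9 + 12) / 14 = 181 / 14 = 12.9286
UCL = c̄ + 3√c̄ = 12.9286 + 3 × √12.9286 = 12.9286 + 3 × 3.5956 = 23.7155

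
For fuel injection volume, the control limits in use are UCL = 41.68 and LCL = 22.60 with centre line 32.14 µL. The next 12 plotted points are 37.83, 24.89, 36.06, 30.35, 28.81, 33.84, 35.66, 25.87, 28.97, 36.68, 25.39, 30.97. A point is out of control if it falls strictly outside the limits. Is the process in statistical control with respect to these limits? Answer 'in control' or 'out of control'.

in control

All 12 points lie within [22.60, 41.68].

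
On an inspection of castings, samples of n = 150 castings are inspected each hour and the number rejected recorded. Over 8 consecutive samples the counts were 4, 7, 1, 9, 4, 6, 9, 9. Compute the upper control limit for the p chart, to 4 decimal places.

0.0893

p̄ = Σdᵢ / (k·n) = 49 / (8 × 150) = 0.04083
UCL = p̄ + 3·√(p̄(1−p̄)/n) = 0.04083 + 3 × √(0.04083×0.95917/150) = 0.04083 + 3 × 0.01616 = 0.08931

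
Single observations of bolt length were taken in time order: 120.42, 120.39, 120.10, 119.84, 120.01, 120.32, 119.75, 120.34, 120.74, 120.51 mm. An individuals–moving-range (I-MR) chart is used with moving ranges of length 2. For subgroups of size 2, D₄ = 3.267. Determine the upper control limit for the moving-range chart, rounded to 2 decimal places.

1.03

Moving ranges: 0.03, 0.29, 0.26, 0.17, 0.31, 0.57, 0.59, 0.40, 0.23; M̄R̄ = 2.8500 / 9 = 0.3167
UCL_MR = D₄·M̄R̄ = 3.267 × 0.3167 = 1.0345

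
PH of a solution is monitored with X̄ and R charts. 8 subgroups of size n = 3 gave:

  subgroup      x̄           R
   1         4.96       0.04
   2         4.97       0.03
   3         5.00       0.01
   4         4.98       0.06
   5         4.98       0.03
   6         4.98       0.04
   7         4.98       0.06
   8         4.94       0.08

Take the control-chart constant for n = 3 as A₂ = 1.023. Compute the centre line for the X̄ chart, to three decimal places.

X̄̄ = (4.96 + 4.97 + 5.00 + 4.98 + 4.98 + 4.98 + 4.98 + 4.94) / 8 = 39.7900 / 8 = 4.9737
CL = X̄̄ = 4.9737

4.974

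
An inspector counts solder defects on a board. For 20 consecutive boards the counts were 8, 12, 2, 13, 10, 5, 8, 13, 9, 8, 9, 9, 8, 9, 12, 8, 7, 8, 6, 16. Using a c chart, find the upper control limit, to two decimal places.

18.00

c̄ = (8 + 12 + 2 + 13 + 10 + 5 + 8 + 13 + 9 + 8 + 9 + 9 + 8 + 9 + 12 + 8 + 7 + 8 + 6 + 16) / 20 = 180 / 20 = 9.0000
UCL = c̄ + 3√c̄ = 9.0000 + 3 × √9.0000 = 9.0000 + 3 × 3.0000 = 18.0000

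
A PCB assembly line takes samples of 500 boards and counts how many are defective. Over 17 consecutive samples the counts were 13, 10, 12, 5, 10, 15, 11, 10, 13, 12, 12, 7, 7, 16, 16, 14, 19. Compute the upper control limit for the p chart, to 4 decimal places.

p̄ = Σdᵢ / (k·n) = 202 / (17 × 500) = 0.02376
UCL = p̄ + 3·√(p̄(1−p̄)/n) = 0.02376 + 3 × √(0.02376×0.97624/500) = 0.02376 + 3 × 0.00681 = 0.04420

0.0442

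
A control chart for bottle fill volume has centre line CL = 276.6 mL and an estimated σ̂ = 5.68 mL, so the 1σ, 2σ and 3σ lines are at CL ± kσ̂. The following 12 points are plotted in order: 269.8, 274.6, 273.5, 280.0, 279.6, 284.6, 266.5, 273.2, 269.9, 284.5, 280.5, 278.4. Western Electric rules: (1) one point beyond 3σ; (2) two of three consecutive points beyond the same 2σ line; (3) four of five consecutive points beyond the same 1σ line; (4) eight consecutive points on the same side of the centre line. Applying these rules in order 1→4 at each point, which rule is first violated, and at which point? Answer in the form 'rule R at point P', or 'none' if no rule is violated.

none

Zone of each point (C = within 1σ̂, B = 1σ̂–2σ̂, A = 2σ̂–3σ̂, * = beyond 3σ̂; sign = side of CL): 1:-B, 2:-C, 3:-C, 4:+C, 5:+C, 6:+B, 7:-B, 8:-C, 9:-B, 10:+B, 11:+C, 12:+C
No rule fires across all 12 points.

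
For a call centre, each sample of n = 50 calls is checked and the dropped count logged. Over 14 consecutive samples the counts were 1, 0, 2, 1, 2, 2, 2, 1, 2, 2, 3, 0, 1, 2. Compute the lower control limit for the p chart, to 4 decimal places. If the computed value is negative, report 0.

p̄ = Σdᵢ / (k·n) = 21 / (14 × 50) = 0.03000
LCL = p̄ − 3·√(p̄(1−p̄)/n) = 0.03000 − 3 × 0.02412 = -0.04237 → 0 (negative, so LCL = 0)

0.0000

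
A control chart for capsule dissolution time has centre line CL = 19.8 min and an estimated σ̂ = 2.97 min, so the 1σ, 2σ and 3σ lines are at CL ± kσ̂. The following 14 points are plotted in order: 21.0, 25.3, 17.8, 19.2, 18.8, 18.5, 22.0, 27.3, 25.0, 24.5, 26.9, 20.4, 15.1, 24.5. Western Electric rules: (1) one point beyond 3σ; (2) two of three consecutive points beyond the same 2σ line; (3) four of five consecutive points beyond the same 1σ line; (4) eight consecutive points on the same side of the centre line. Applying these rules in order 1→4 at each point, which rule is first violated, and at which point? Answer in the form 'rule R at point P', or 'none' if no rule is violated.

Zone of each point (C = within 1σ̂, B = 1σ̂–2σ̂, A = 2σ̂–3σ̂, * = beyond 3σ̂; sign = side of CL): 1:+C, 2:+B, 3:-C, 4:-C, 5:-C, 6:-C, 7:+C, 8:+A, 9:+B, 10:+B, 11:+A, 12:+C, 13:-B, 14:+B
Rule 3 (four of five consecutive points beyond the same 1σ limit) is satisfied at point 11.

rule 3 at point 11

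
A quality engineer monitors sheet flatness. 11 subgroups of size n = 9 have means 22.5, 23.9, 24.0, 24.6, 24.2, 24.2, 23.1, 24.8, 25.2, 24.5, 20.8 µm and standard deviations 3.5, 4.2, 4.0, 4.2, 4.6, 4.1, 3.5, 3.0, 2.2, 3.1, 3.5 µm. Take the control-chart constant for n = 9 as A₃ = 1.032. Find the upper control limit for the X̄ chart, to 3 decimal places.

X̄̄ = (22.5 + 23.9 + 24.0 + 24.6 + 24.2 + 24.2 + 23.1 + 24.8 + 25.2 + 24.5 + 20.8) / 11 = 23.8000
s̄ = (3.5 + 4.2 + 4.0 + 4.2 + 4.6 + 4.1 + 3.5 + 3.0 + 2.2 + 3.1 + 3.5) / 11 = 3.6273
UCL = X̄̄ + A₃·s̄ = 23.8000 + 1.032 × 3.6273 = 27.5433

27.543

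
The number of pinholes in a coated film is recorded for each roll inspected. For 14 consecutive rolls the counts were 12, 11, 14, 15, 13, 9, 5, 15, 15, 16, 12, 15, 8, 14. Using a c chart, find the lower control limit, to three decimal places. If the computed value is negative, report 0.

1.852

c̄ = (12 + 11 + 14 + 15 + 13 + 9 + 5 + 15 + 15 + 16 + 12 + 15 + 8 + 14) / 14 = 174 / 14 = 12.4286
LCL = c̄ − 3√c̄ = 12.4286 − 3 × 3.5254 = 1.8523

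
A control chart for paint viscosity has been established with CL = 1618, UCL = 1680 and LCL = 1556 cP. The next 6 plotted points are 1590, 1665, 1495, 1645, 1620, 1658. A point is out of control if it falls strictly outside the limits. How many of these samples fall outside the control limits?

1

Compare each point to [1556, 1680]: sample 3 = 1495 < LCL.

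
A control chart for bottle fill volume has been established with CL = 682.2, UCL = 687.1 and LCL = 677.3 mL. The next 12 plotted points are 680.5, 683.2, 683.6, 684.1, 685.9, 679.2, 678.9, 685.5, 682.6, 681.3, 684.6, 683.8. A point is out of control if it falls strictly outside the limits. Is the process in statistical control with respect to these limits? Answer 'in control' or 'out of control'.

All 12 points lie within [677.3, 687.1].

in control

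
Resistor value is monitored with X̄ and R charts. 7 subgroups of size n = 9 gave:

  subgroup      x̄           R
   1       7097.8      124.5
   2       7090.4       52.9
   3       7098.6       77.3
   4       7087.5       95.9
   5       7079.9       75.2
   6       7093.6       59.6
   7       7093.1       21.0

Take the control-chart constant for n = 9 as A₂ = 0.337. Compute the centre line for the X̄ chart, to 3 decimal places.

X̄̄ = (7097.8 + 7090.4 + 7098.6 + 7087.5 + 7079.9 + 7093.6 + 7093.1) / 7 = 49640.9000 / 7 = 7091.5571
CL = X̄̄ = 7091.5571

7091.557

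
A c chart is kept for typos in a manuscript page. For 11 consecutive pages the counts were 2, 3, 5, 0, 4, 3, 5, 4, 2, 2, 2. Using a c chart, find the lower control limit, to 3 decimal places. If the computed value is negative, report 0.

c̄ = (2 + 3 + 5 + 0 + 4 + 3 + 5 + 4 + 2 + 2 + 2) / 11 = 32 / 11 = 2.9091
LCL = c̄ − 3√c̄ = 2.9091 − 3 × 1.7056 = -2.2077 → 0 (cannot be negative)

0.000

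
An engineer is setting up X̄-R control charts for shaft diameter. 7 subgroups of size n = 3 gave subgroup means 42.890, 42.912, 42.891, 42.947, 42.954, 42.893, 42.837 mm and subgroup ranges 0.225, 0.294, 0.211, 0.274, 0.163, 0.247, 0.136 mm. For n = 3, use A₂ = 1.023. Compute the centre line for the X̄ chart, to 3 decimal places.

42.903

X̄̄ = (42.890 + 42.912 + 42.891 + 42.947 + 42.954 + 42.893 + 42.837) / 7 = 300.3240 / 7 = 42.9034
CL = X̄̄ = 42.9034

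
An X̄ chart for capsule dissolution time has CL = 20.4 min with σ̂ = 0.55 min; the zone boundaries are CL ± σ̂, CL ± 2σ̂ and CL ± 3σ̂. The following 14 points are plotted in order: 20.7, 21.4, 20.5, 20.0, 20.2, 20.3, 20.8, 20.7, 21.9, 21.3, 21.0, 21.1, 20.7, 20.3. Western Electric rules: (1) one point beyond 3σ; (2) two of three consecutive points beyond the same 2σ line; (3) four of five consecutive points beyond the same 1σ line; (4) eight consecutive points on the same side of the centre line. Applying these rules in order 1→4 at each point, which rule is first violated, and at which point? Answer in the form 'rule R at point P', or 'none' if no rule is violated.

Zone of each point (C = within 1σ̂, B = 1σ̂–2σ̂, A = 2σ̂–3σ̂, * = beyond 3σ̂; sign = side of CL): 1:+C, 2:+B, 3:+C, 4:-C, 5:-C, 6:-C, 7:+C, 8:+C, 9:+A, 10:+B, 11:+B, 12:+B, 13:+C, 14:-C
Rule 3 (four of five consecutive points beyond the same 1σ limit) is satisfied at point 12.

rule 3 at point 12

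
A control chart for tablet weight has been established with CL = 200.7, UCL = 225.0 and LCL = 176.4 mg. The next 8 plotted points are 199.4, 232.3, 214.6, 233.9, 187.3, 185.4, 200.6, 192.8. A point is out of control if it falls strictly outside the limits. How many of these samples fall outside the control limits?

Compare each point to [176.4, 225.0]: sample 2 = 232.3 > UCL; sample 4 = 233.9 > UCL.

2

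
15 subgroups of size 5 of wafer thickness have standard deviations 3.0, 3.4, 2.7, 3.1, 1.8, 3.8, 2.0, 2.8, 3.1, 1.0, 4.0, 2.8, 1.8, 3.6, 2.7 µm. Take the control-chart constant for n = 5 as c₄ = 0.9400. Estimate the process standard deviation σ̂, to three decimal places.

s̄ = (3.0 + 3.4 + 2.7 + 3.1 + 1.8 + 3.8 + 2.0 + 2.8 + 3.1 + 1.0 + 4.0 + 2.8 + 1.8 + 3.6 + 2.7) / 15 = 2.7733
σ̂ = s̄ / c₄ = 2.7733 / 0.9400 = 2.9504

2.950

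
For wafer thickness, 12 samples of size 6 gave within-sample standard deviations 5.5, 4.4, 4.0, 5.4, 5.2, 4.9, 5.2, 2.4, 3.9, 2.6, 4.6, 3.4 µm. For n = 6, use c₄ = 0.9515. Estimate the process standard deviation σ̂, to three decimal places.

4.510

s̄ = (5.5 + 4.4 + 4.0 + 5.4 + 5.2 + 4.9 + 5.2 + 2.4 + 3.9 + 2.6 + 4.6 + 3.4) / 12 = 4.2917
σ̂ = s̄ / c₄ = 4.2917 / 0.9515 = 4.5104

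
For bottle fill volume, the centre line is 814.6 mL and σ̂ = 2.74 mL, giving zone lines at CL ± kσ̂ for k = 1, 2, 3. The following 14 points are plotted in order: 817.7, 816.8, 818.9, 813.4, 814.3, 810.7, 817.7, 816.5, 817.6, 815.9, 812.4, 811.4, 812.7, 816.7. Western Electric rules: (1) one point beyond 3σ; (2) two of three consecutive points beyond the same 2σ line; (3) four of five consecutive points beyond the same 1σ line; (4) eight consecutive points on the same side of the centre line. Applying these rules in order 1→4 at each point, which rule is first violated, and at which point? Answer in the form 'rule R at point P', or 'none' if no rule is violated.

Zone of each point (C = within 1σ̂, B = 1σ̂–2σ̂, A = 2σ̂–3σ̂, * = beyond 3σ̂; sign = side of CL): 1:+B, 2:+C, 3:+B, 4:-C, 5:-C, 6:-B, 7:+B, 8:+C, 9:+B, 10:+C, 11:-C, 12:-B, 13:-C, 14:+C
No rule fires across all 14 points.

none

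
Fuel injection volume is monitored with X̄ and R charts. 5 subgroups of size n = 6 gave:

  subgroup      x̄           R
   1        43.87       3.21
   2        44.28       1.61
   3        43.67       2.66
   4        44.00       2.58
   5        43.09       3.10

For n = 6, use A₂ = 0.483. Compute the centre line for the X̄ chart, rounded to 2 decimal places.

X̄̄ = (43.87 + 44.28 + 43.67 + 44.00 + 43.09) / 5 = 218.9100 / 5 = 43.7820
CL = X̄̄ = 43.7820

43.78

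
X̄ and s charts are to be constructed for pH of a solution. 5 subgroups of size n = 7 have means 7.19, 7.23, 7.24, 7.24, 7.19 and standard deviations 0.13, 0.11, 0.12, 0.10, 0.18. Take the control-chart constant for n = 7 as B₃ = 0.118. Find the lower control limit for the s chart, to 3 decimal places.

s̄ = (0.13 + 0.11 + 0.12 + 0.10 + 0.18) / 5 = 0.1280
LCL_s = B₃·s̄ = 0.118 × 0.1280 = 0.0151

0.015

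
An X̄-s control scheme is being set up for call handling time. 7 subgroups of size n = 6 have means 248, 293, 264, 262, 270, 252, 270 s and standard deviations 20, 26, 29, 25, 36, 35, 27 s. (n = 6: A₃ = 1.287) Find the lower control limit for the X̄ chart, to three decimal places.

229.168

X̄̄ = (248 + 293 + 264 + 262 + 270 + 252 + 270) / 7 = 265.5714
s̄ = (20 + 26 + 29 + 25 + 36 + 35 + 27) / 7 = 28.2857
LCL = X̄̄ − A₃·s̄ = 265.5714 − 1.287 × 28.2857 = 229.1677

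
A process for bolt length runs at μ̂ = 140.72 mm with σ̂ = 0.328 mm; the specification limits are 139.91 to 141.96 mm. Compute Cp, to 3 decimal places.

1.042

Cp = (USL − LSL) / (6σ̂) = (141.96 − 139.91) / (6 × 0.328) = 2.0500 / 1.9680 = 1.0417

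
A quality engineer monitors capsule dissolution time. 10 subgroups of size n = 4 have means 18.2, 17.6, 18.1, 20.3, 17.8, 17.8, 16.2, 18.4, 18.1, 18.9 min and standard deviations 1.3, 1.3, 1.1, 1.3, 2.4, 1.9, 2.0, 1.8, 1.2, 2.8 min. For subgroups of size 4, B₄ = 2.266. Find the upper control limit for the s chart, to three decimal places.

s̄ = (1.3 + 1.3 + 1.1 + 1.3 + 2.4 + 1.9 + 2.0 + 1.8 + 1.2 + 2.8) / 10 = 1.7100
UCL_s = B₄·s̄ = 2.266 × 1.7100 = 3.8749

3.875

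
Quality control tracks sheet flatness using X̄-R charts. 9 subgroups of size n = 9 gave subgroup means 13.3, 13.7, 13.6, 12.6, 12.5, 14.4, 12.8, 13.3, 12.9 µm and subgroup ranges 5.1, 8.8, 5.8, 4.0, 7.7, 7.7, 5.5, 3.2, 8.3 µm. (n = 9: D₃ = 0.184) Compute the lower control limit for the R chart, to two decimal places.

R̄ = (5.1 + 8.8 + 5.8 + 4.0 + 7.7 + 7.7 + 5.5 + 3.2 + 8.3) / 9 = 56.1000 / 9 = 6.2333
LCL_R = D₃·R̄ = 0.184 × 6.2333 = 1.1469

1.15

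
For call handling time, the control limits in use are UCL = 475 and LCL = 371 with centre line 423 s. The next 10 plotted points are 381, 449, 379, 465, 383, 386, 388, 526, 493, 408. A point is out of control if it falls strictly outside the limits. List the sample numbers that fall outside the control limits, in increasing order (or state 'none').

8, 9

Compare each point to [371, 475]: sample 8 = 526 > UCL; sample 9 = 493 > UCL.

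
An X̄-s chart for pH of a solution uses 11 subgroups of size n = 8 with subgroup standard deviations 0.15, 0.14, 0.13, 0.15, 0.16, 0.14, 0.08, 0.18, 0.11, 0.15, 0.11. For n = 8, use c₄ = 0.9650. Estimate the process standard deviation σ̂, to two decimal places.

s̄ = (0.15 + 0.14 + 0.13 + 0.15 + 0.16 + 0.14 + 0.08 + 0.18 + 0.11 + 0.15 + 0.11) / 11 = 0.1364
σ̂ = s̄ / c₄ = 0.1364 / 0.9650 = 0.1413

0.14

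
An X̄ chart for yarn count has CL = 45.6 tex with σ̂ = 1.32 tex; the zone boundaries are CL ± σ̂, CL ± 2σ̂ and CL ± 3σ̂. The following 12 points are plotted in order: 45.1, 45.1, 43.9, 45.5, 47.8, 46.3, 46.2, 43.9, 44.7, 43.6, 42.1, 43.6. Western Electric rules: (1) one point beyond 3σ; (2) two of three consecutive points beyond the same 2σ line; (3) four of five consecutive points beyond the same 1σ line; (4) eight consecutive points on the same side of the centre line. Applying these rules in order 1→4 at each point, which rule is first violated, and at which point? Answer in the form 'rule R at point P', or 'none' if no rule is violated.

rule 3 at point 12

Zone of each point (C = within 1σ̂, B = 1σ̂–2σ̂, A = 2σ̂–3σ̂, * = beyond 3σ̂; sign = side of CL): 1:-C, 2:-C, 3:-B, 4:-C, 5:+B, 6:+C, 7:+C, 8:-B, 9:-C, 10:-B, 11:-A, 12:-B
Rule 3 (four of five consecutive points beyond the same 1σ limit) is satisfied at point 12.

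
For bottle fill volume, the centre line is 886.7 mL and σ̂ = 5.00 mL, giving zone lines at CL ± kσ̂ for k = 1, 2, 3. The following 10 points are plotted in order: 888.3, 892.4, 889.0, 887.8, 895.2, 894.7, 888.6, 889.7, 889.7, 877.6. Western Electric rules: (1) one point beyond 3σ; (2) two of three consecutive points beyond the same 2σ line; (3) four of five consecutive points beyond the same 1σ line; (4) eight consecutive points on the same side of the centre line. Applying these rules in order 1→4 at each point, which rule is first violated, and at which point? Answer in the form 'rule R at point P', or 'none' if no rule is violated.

Zone of each point (C = within 1σ̂, B = 1σ̂–2σ̂, A = 2σ̂–3σ̂, * = beyond 3σ̂; sign = side of CL): 1:+C, 2:+B, 3:+C, 4:+C, 5:+B, 6:+B, 7:+C, 8:+C, 9:+C, 10:-B
Rule 4 (eight consecutive points on the same side of the centre line) is satisfied at point 8.

rule 4 at point 8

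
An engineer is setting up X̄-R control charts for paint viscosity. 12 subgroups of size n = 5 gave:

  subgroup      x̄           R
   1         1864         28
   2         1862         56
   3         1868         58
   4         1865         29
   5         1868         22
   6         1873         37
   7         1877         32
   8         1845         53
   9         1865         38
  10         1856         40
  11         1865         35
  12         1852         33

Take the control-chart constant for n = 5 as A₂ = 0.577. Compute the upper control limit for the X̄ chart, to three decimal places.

1885.500

X̄̄ = (1864 + 1862 + 1868 + 1865 + 1868 + 1873 + 1877 + 1845 + 1865 + 1856 + 1865 + 1852) / 12 = 22360.0000 / 12 = 1863.3333
R̄ = (28 + 56 + 58 + 29 + 22 + 37 + 32 + 53 + 38 + 40 + 35 + 33) / 12 = 461.0000 / 12 = 38.4167
UCL = X̄̄ + A₂·R̄ = 1863.3333 + 0.577 × 38.4167 = 1885.4997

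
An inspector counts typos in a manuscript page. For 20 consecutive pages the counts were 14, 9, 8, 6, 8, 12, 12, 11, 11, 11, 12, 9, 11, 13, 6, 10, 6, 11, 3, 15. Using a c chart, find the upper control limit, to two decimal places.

19.34

c̄ = (14 + 9 + 8 + 6 + 8 + 12 + 12 + 11 + 11 + 11 + 12 + 9 + 11 + 13 + 6 + 10 + 6 + 11 + 3 + 15) / 20 = 198 / 20 = 9.9000
UCL = c̄ + 3√c̄ = 9.9000 + 3 × √9.9000 = 9.9000 + 3 × 3.1464 = 19.3393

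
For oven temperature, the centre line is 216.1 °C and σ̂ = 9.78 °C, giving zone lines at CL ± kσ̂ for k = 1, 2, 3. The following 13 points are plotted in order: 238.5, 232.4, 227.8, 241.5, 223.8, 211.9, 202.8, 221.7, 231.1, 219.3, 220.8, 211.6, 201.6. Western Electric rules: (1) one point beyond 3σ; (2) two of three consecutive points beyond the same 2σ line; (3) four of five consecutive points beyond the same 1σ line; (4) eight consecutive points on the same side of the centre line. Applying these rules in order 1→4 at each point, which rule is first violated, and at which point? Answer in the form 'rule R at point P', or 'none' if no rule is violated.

Zone of each point (C = within 1σ̂, B = 1σ̂–2σ̂, A = 2σ̂–3σ̂, * = beyond 3σ̂; sign = side of CL): 1:+A, 2:+B, 3:+B, 4:+A, 5:+C, 6:-C, 7:-B, 8:+C, 9:+B, 10:+C, 11:+C, 12:-C, 13:-B
Rule 3 (four of five consecutive points beyond the same 1σ limit) is satisfied at point 4.

rule 3 at point 4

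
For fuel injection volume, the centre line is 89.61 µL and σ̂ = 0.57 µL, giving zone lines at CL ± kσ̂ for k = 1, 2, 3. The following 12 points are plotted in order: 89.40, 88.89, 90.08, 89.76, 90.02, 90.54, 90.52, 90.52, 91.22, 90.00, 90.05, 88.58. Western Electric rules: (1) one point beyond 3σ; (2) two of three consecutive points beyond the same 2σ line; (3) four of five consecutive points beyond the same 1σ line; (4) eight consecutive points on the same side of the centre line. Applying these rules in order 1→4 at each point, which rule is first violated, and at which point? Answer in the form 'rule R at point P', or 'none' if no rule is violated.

Zone of each point (C = within 1σ̂, B = 1σ̂–2σ̂, A = 2σ̂–3σ̂, * = beyond 3σ̂; sign = side of CL): 1:-C, 2:-B, 3:+C, 4:+C, 5:+C, 6:+B, 7:+B, 8:+B, 9:+A, 10:+C, 11:+C, 12:-B
Rule 3 (four of five consecutive points beyond the same 1σ limit) is satisfied at point 9.

rule 3 at point 9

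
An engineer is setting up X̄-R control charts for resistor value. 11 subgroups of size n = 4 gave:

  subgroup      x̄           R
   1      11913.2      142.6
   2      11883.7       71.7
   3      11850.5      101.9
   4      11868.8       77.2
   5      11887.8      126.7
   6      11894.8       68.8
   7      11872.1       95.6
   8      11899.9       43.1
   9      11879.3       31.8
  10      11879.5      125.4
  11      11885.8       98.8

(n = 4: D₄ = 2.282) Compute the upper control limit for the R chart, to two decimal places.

R̄ = (142.6 + 71.7 + 101.9 + 77.2 + 126.7 + 68.8 + 95.6 + 43.1 + 31.8 + 125.4 + 98.8) / 11 = 983.6000 / 11 = 89.4182
UCL_R = D₄·R̄ = 2.282 × 89.4182 = 204.0523

204.05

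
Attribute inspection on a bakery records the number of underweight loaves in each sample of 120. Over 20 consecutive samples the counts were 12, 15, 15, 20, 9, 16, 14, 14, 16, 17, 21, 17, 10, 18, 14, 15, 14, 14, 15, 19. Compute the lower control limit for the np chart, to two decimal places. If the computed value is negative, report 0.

4.30

p̄ = Σdᵢ / (k·n) = 305 / (20 × 120) = 0.12708
LCL = np̄ − 3·√(np̄(1−p̄)) = 15.2500 − 3 × 3.6486 = 4.3043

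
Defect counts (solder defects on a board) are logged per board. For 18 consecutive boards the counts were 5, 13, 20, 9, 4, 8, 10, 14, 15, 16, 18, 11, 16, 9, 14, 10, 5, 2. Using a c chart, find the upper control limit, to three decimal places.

21.031

c̄ = (5 + 13 + 20 + 9 + 4 + 8 + 10 + 14 + 15 + 16 + 18 + 11 + 16 + 9 + 14 + 10 + 5 + 2) / 18 = 199 / 18 = 11.0556
UCL = c̄ + 3√c̄ = 11.0556 + 3 × √11.0556 = 11.0556 + 3 × 3.3250 = 21.0305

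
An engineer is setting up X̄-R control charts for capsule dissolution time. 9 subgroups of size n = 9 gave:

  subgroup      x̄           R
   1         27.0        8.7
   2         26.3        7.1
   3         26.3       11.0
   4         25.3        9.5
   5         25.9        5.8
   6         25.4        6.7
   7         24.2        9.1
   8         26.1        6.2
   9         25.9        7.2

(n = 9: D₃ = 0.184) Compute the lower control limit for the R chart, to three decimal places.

R̄ = (8.7 + 7.1 + 11.0 + 9.5 + 5.8 + 6.7 + 9.1 + 6.2 + 7.2) / 9 = 71.3000 / 9 = 7.9222
LCL_R = D₃·R̄ = 0.184 × 7.9222 = 1.4577

1.458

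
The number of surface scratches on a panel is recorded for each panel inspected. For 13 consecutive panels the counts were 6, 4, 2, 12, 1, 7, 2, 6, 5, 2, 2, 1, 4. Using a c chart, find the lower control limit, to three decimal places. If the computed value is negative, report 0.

0.000

c̄ = (6 + 4 + 2 + 12 + 1 + 7 + 2 + 6 + 5 + 2 + 2 + 1 + 4) / 13 = 54 / 13 = 4.1538
LCL = c̄ − 3√c̄ = 4.1538 − 3 × 2.0381 = -1.9604 → 0 (cannot be negative)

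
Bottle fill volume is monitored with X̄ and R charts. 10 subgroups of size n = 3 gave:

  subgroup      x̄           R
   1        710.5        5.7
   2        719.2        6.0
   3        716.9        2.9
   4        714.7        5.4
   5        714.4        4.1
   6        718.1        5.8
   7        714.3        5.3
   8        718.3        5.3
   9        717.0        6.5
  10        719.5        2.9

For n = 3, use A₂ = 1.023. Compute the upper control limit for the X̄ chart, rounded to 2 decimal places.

721.39

X̄̄ = (710.5 + 719.2 + 716.9 + 714.7 + 714.4 + 718.1 + 714.3 + 718.3 + 717.0 + 719.5) / 10 = 7162.9000 / 10 = 716.2900
R̄ = (5.7 + 6.0 + 2.9 + 5.4 + 4.1 + 5.8 + 5.3 + 5.3 + 6.5 + 2.9) / 10 = 49.9000 / 10 = 4.9900
UCL = X̄̄ + A₂·R̄ = 716.2900 + 1.023 × 4.9900 = 721.3948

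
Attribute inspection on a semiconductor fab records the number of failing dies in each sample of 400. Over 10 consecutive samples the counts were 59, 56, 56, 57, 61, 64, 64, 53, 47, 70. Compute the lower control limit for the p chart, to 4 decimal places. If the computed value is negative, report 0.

p̄ = Σdᵢ / (k·n) = 587 / (10 × 400) = 0.14675
LCL = p̄ − 3·√(p̄(1−p̄)/n) = 0.14675 − 3 × 0.01769 = 0.09367

0.0937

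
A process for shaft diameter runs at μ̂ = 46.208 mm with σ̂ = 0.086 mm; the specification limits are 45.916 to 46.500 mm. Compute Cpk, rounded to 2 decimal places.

1.13

Cpu = (USL − μ̂) / (3σ̂) = (46.500 − 46.208) / (3 × 0.086) = 1.1318; Cpl = (μ̂ − LSL) / (3σ̂) = (46.208 − 45.916) / (3 × 0.086) = 1.1318; Cpk = min(Cpu, Cpl) = 1.1318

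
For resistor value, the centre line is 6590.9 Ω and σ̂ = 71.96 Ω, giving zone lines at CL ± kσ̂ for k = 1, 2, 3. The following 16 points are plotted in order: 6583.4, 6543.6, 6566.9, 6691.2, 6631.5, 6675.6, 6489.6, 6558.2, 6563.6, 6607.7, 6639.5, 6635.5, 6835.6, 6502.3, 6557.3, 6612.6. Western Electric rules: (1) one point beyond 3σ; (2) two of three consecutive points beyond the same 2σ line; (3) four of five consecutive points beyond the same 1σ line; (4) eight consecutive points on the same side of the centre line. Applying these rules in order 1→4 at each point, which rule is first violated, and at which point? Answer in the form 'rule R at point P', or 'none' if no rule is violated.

Zone of each point (C = within 1σ̂, B = 1σ̂–2σ̂, A = 2σ̂–3σ̂, * = beyond 3σ̂; sign = side of CL): 1:-C, 2:-C, 3:-C, 4:+B, 5:+C, 6:+B, 7:-B, 8:-C, 9:-C, 10:+C, 11:+C, 12:+C, 13:+*, 14:-B, 15:-C, 16:+C
Rule 1 (one point beyond the 3σ limits) is satisfied at point 13.

rule 1 at point 13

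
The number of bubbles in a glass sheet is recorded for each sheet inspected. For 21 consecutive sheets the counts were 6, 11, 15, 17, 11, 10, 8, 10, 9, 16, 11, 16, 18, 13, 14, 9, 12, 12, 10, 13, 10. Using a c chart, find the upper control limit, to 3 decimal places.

22.324

c̄ = (6 + 11 + 15 + 17 + 11 + 10 + 8 + 10 + 9 + 16 + 11 + 16 + 18 + 13 + 14 + 9 + 12 + 12 + 10 + 13 + 10) / 21 = 251 / 21 = 11.9524
UCL = c̄ + 3√c̄ = 11.9524 + 3 × √11.9524 = 11.9524 + 3 × 3.4572 = 22.3240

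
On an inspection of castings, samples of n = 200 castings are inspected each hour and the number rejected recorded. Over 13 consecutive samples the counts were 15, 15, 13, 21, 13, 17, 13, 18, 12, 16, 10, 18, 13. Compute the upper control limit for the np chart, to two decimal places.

p̄ = Σdᵢ / (k·n) = 194 / (13 × 200) = 0.07462
UCL = np̄ + 3·√(np̄(1−p̄)) = 14.9231 + 3 × √(14.9231×0.92538) = 14.9231 + 3 × 3.7161 = 26.0715

26.07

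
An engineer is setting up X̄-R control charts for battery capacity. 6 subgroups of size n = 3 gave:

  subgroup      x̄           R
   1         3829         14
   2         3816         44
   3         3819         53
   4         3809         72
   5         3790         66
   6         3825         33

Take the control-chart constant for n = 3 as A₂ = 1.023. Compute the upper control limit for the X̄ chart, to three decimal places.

X̄̄ = (3829 + 3816 + 3819 + 3809 + 3790 + 3825) / 6 = 22888.0000 / 6 = 3814.6667
R̄ = (14 + 44 + 53 + 72 + 66 + 33) / 6 = 282.0000 / 6 = 47.0000
UCL = X̄̄ + A₂·R̄ = 3814.6667 + 1.023 × 47.0000 = 3862.7477

3862.748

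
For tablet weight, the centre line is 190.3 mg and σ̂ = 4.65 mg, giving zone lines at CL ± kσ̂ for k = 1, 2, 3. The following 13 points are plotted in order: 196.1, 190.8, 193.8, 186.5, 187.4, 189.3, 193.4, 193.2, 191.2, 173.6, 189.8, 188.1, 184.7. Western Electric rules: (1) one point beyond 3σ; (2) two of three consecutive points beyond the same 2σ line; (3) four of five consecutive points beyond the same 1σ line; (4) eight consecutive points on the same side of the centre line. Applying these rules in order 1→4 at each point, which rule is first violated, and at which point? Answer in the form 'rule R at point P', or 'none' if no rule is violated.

Zone of each point (C = within 1σ̂, B = 1σ̂–2σ̂, A = 2σ̂–3σ̂, * = beyond 3σ̂; sign = side of CL): 1:+B, 2:+C, 3:+C, 4:-C, 5:-C, 6:-C, 7:+C, 8:+C, 9:+C, 10:-*, 11:-C, 12:-C, 13:-B
Rule 1 (one point beyond the 3σ limits) is satisfied at point 10.

rule 1 at point 10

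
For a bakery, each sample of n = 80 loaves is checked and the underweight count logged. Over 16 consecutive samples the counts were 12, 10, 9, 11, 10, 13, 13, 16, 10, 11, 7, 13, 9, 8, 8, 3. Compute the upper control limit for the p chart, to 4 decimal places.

0.2392

p̄ = Σdᵢ / (k·n) = 163 / (16 × 80) = 0.12734
UCL = p̄ + 3·√(p̄(1−p̄)/n) = 0.12734 + 3 × √(0.12734×0.87266/80) = 0.12734 + 3 × 0.03727 = 0.23916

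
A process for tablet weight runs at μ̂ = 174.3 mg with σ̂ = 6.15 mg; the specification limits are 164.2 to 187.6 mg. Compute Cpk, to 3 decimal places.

0.547

Cpu = (USL − μ̂) / (3σ̂) = (187.6 − 174.3) / (3 × 6.15) = 0.7209; Cpl = (μ̂ − LSL) / (3σ̂) = (174.3 − 164.2) / (3 × 6.15) = 0.5474; Cpk = min(Cpu, Cpl) = 0.5474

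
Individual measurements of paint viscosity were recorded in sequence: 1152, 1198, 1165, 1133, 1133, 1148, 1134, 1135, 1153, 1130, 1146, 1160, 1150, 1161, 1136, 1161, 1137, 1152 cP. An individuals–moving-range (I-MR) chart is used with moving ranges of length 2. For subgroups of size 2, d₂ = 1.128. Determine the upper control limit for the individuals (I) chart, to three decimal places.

X̄ = (1152 + 1198 + 1165 + 1133 + 1133 + 1148 + 1134 + 1135 + 1153 + 1130 + 1146 + 1160 + 1150 + 1161 + 1136 + 1161 + 1137 + 1152) / 18 = 1149.1111
Moving ranges: 46, 33, 32, 0, 15, 14, 1, 18, 23, 16, 14, 10, 11, 25, 25, 24, 15; M̄R̄ = 322.0000 / 17 = 18.9412
UCL = X̄ + 3·M̄R̄/d₂ = 1149.1111 + 3 × 18.9412 / 1.128 = 1199.4866

1199.487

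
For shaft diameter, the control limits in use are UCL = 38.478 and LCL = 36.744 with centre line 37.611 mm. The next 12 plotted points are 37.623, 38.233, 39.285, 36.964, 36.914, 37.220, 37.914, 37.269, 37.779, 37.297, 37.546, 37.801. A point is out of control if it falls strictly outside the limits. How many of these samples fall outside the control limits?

1

Compare each point to [36.744, 38.478]: sample 3 = 39.285 > UCL.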